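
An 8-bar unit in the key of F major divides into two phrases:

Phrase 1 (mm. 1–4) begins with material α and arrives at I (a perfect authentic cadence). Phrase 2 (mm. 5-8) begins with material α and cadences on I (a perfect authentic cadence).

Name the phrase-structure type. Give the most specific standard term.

repeated phrase

Both phrases have the same opening (α) and the same cadence (perfect authentic cadence): the second is a restatement, not a consequent, so this is a repeated phrase rather than a period.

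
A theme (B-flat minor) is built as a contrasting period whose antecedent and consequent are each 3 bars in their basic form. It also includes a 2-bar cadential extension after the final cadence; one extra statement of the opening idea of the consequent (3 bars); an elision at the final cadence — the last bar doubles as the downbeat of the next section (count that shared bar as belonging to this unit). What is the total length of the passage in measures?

11 measures

Basic contrasting period: 3 + 3 = 6 bars.
6 (basic form) + 2 (cadential extension) + 3 (extra statement) = 11.
The elision shares a bar with the next section but does not change this unit's count.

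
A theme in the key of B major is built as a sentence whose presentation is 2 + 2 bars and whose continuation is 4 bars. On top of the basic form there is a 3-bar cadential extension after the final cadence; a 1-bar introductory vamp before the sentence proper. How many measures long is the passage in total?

Basic sentence: 2 + 2 + 4 = 8 bars.
8 (basic form) + 3 (cadential extension) + 1 (introduction) = 12.

12 measures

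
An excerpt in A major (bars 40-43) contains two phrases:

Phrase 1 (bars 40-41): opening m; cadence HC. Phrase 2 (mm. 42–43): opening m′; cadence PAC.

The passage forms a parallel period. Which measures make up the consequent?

The antecedent is the phrase ending with the weaker cadence (half cadence, phrase 1) and the consequent the one ending more conclusively (perfect authentic cadence, phrase 2); the consequent is bars 42–43.

measures 42–43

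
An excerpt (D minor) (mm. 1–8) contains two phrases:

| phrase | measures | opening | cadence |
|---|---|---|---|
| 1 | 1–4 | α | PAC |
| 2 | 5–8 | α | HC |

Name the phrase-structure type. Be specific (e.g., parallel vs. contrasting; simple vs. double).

phrase group

The second phrase closes with a half cadence, which is not stronger than the first phrase's perfect authentic cadence; without a weak→strong cadential pair there is no antecedent–consequent relationship, so this is a phrase group rather than a period.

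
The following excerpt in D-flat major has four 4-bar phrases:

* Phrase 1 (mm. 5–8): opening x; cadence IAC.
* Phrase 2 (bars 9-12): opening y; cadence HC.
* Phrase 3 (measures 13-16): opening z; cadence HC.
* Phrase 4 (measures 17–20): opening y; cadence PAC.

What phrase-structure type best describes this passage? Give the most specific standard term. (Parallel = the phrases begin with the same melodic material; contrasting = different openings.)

contrasting double period

Four phrases in two halves: the first half (bars 5-12) ends with a half cadence, the second (measures 13–20) with a perfect authentic cadence — a large antecedent–consequent pair, i.e. a double period.
Phrase 3 begins with different material from phrase 1, making it contrasting.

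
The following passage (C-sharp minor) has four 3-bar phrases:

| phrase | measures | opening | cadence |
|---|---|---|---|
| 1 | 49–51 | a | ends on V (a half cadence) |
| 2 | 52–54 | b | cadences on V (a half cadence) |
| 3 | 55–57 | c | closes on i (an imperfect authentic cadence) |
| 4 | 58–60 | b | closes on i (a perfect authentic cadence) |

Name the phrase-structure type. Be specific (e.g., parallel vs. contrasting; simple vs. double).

contrasting double period

Four phrases in two halves: the first half (measures 49-54) ends with a half cadence, the second (mm. 55-60) with a perfect authentic cadence — a large antecedent–consequent pair, i.e. a double period.
Phrase 3 begins with different material from phrase 1, making it contrasting.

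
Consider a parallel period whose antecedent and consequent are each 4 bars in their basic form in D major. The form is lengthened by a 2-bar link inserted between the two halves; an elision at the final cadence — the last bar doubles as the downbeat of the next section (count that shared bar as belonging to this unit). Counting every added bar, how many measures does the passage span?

Basic parallel period: 4 + 4 = 8 bars.
8 (basic form) + 2 (link) = 10.
The elision shares a bar with the next section but does not change this unit's count.

10 measures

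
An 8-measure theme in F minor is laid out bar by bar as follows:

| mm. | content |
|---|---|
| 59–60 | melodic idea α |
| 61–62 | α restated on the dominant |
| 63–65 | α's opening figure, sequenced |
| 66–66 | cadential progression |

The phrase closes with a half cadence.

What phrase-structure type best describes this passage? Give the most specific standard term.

Basic idea (mm. 59–60) + its repetition (measures 61–62) form the presentation; fragmentation and cadence (bars 63-66) form the continuation — the 8-bar whole is a sentence.

sentence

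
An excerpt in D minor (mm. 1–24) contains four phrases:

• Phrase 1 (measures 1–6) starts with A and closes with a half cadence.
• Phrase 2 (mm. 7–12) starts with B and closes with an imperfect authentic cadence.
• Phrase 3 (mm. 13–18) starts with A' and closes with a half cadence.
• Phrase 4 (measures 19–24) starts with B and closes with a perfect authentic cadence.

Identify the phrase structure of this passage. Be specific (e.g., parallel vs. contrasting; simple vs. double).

Four phrases in two halves: the first half (measures 1–12) ends with an imperfect authentic cadence, the second (mm. 13–24) with a perfect authentic cadence — a large antecedent–consequent pair, i.e. a double period.
Phrase 3 begins with the same material as phrase 1, making it parallel.

parallel double period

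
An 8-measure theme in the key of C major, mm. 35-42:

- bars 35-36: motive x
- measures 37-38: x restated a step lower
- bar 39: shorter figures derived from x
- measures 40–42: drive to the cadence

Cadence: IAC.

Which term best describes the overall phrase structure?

sentence

Basic idea (mm. 35–36) + its repetition (measures 37-38) form the presentation; fragmentation and cadence (mm. 39–42) form the continuation — the 8-bar whole is a sentence.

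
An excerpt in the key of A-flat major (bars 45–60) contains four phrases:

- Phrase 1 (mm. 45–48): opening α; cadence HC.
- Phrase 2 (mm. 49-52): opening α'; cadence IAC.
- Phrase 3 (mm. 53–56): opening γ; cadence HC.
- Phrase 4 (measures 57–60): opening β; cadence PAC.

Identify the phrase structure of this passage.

contrasting double period

Four phrases in two halves: the first half (bars 45-52) ends with an imperfect authentic cadence, the second (bars 53-60) with a perfect authentic cadence — a large antecedent–consequent pair, i.e. a double period.
Phrase 3 begins with different material from phrase 1, making it contrasting.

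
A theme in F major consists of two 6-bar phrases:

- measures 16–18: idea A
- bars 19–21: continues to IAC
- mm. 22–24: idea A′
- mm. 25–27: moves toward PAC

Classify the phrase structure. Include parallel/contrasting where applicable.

Phrase 1 ends with an imperfect authentic cadence (weaker) and phrase 2 with a perfect authentic cadence (stronger): antecedent + consequent = a period.
The two phrases open with the same material (A / A′), so the period is parallel.

parallel period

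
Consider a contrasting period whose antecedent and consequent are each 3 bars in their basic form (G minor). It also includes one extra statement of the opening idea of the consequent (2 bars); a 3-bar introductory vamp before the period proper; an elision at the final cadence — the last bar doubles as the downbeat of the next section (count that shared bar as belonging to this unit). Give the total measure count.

Basic contrasting period: 3 + 3 = 6 bars.
6 (basic form) + 2 (extra statement) + 3 (introduction) = 11.
The elision shares a bar with the next section but does not change this unit's count.

11 measures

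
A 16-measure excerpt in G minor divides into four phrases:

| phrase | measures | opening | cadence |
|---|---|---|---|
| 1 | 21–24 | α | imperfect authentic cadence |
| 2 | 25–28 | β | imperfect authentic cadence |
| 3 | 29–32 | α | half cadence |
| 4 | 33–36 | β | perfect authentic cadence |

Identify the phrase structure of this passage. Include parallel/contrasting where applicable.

Four phrases in two halves: the first half (mm. 21-28) ends with an imperfect authentic cadence, the second (bars 29–36) with a perfect authentic cadence — a large antecedent–consequent pair, i.e. a double period.
Phrase 3 begins with the same material as phrase 1, making it parallel.

parallel double period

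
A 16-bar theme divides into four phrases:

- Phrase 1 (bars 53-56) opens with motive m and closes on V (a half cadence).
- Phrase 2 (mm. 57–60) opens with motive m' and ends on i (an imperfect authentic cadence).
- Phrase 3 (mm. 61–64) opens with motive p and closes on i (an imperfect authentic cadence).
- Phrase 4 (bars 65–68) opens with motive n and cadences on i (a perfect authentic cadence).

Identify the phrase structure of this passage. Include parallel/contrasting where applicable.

Four phrases in two halves: the first half (bars 53–60) ends with an imperfect authentic cadence, the second (measures 61-68) with a perfect authentic cadence — a large antecedent–consequent pair, i.e. a double period.
Phrase 3 begins with different material from phrase 1, making it contrasting.

contrasting double period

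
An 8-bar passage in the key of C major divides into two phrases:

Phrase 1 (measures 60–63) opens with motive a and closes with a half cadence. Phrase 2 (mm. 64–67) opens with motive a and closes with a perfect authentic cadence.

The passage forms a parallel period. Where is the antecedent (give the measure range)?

The antecedent is the phrase ending with the weaker cadence (half cadence, phrase 1) and the consequent the one ending more conclusively (perfect authentic cadence, phrase 2); the antecedent is measures 60–63.

measures 60–63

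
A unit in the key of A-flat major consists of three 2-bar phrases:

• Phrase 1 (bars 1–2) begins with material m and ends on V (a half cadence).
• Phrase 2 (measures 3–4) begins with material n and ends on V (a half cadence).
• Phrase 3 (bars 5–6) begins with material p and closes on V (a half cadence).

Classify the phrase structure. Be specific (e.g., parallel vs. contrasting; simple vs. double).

The final phrase closes with a half cadence, which is not stronger than the preceding half cadence; the 3 phrases lack an overall antecedent–consequent design and so form a phrase group.

phrase group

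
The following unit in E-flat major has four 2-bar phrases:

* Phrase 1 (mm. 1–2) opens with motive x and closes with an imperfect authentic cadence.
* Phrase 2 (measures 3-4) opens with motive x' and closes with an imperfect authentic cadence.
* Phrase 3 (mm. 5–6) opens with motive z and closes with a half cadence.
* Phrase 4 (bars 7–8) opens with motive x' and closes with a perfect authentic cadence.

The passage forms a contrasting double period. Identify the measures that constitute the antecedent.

In a double period the four phrases pair into a large antecedent (phrases 1–2, ending imperfect authentic cadence) and a large consequent (phrases 3–4, ending perfect authentic cadence). The antecedent spans bars 1-4.

measures 1–4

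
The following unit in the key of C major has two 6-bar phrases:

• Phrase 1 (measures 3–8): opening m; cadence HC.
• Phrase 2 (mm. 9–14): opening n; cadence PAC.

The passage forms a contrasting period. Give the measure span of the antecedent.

measures 3–8

The antecedent is the phrase ending with the weaker cadence (half cadence, phrase 1) and the consequent the one ending more conclusively (perfect authentic cadence, phrase 2); the antecedent is measures 3–8.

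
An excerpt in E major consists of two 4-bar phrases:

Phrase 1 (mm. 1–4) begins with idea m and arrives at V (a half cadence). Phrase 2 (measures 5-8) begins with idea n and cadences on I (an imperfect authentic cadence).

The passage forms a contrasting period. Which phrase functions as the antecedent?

The phrase ending with the weaker cadence (half cadence) is the antecedent; the one ending more conclusively (imperfect authentic cadence) is the consequent. The antecedent is phrase 1.

phrase 1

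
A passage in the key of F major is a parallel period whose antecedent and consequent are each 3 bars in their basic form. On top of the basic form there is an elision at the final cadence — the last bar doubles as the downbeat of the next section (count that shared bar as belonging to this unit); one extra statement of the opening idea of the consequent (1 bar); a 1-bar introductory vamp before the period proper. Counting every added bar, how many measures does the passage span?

Basic parallel period: 3 + 3 = 6 bars.
6 (basic form) + 1 (extra statement) + 1 (introduction) = 8.
The elision shares a bar with the next section but does not change this unit's count.

8 measures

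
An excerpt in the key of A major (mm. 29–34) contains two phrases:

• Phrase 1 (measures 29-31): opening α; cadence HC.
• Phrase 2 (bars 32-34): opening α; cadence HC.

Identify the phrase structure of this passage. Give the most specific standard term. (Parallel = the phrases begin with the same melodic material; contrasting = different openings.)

Both phrases have the same opening (α) and the same cadence (half cadence): the second is a restatement, not a consequent, so this is a repeated phrase rather than a period.

repeated phrase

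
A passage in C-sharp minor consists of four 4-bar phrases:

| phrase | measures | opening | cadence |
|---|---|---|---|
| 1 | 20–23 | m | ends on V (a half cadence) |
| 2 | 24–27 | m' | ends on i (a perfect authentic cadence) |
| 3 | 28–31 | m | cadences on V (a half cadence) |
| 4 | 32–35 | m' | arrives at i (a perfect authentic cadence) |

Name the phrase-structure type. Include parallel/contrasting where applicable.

repeated period

The cadence pattern HC–PAC–HC–PAC is weak–strong twice, and phrases 3–4 restate phrases 1–2: a period heard twice, not a double period (which would end weakly at phrase 2).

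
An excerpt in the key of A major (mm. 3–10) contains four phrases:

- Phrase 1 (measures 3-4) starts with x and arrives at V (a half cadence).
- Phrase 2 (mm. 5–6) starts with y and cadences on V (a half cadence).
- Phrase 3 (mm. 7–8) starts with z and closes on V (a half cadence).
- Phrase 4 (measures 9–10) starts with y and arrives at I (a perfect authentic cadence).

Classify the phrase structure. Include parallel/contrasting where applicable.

Four phrases in two halves: the first half (mm. 3-6) ends with a half cadence, the second (bars 7–10) with a perfect authentic cadence — a large antecedent–consequent pair, i.e. a double period.
Phrase 3 begins with different material from phrase 1, making it contrasting.

contrasting double period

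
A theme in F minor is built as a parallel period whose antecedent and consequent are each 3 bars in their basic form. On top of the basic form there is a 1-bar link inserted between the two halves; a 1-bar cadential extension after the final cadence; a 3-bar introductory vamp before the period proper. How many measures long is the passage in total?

Basic parallel period: 3 + 3 = 6 bars.
6 (basic form) + 1 (link) + 1 (cadential extension) + 3 (introduction) = 11.

11 measures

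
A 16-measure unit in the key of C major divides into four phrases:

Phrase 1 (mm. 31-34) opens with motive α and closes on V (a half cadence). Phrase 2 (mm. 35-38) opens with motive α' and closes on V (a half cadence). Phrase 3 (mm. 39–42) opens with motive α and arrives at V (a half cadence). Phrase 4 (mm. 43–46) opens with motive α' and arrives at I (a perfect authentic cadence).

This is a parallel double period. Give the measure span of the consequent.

In a double period the first pair of phrases (ending half cadence) is the large antecedent and the second pair (ending perfect authentic cadence) is the large consequent; the consequent is measures 39–46.

measures 39–46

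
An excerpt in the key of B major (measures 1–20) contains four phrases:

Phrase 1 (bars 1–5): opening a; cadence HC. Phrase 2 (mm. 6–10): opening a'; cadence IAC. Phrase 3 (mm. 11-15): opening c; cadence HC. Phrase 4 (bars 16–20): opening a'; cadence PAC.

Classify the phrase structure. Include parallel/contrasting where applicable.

Four phrases in two halves: the first half (mm. 1-10) ends with an imperfect authentic cadence, the second (mm. 11–20) with a perfect authentic cadence — a large antecedent–consequent pair, i.e. a double period.
Phrase 3 begins with different material from phrase 1, making it contrasting.

contrasting double period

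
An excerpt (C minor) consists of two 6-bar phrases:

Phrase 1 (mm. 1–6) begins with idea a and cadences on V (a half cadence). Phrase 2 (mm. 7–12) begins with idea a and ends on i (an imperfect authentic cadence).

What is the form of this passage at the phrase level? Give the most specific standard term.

parallel period

Phrase 1 ends with a half cadence (weaker) and phrase 2 with an imperfect authentic cadence (stronger): antecedent + consequent = a period.
The two phrases open with the same material (a / a), so the period is parallel.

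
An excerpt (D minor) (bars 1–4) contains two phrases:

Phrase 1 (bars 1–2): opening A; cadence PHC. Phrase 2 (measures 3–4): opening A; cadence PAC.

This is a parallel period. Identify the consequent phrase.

The phrase ending with the weaker cadence (Phrygian half cadence) is the antecedent; the one ending more conclusively (perfect authentic cadence) is the consequent. The consequent is phrase 2.

phrase 2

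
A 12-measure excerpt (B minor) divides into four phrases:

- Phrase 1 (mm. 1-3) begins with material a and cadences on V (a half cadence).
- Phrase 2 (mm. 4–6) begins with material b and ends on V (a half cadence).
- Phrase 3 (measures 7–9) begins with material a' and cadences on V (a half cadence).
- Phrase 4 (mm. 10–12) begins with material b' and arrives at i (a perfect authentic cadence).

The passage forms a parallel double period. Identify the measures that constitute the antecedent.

measures 1–6

In a double period the four phrases pair into a large antecedent (phrases 1–2, ending half cadence) and a large consequent (phrases 3–4, ending perfect authentic cadence). The antecedent spans measures 1–6.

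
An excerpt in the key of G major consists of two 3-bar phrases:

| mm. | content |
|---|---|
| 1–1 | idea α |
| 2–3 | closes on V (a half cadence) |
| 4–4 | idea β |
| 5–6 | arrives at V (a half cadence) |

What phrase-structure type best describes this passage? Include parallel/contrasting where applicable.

phrase group

The second phrase closes with a half cadence, which is not stronger than the first phrase's half cadence; without a weak→strong cadential pair there is no antecedent–consequent relationship, so this is a phrase group rather than a period.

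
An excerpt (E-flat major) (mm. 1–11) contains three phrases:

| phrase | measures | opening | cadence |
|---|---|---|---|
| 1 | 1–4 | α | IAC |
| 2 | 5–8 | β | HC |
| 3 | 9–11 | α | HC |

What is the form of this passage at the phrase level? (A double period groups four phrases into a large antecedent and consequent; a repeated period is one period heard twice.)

The final phrase closes with a half cadence, which is not stronger than the preceding half cadence; the 3 phrases lack an overall antecedent–consequent design and so form a phrase group.

phrase group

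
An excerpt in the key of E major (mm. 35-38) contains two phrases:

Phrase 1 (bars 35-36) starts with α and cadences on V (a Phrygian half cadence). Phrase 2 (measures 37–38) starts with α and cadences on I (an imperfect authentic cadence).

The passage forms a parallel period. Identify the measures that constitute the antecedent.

The antecedent is the phrase ending with the weaker cadence (Phrygian half cadence, phrase 1) and the consequent the one ending more conclusively (imperfect authentic cadence, phrase 2); the antecedent is bars 35–36.

measures 35–36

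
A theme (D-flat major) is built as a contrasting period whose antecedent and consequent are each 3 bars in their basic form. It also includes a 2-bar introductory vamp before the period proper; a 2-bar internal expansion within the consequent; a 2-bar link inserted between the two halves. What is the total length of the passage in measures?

12 measures

Basic contrasting period: 3 + 3 = 6 bars.
6 (basic form) + 2 (introduction) + 2 (internal expansion) + 2 (link) = 12.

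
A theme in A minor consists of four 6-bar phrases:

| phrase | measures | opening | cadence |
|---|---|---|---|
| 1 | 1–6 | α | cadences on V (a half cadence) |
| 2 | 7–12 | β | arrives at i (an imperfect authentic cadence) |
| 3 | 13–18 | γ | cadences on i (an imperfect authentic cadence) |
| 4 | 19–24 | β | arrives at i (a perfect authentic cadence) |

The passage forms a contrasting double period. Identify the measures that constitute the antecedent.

measures 1–12

In a double period the four phrases pair into a large antecedent (phrases 1–2, ending imperfect authentic cadence) and a large consequent (phrases 3–4, ending perfect authentic cadence). The antecedent spans measures 1–12.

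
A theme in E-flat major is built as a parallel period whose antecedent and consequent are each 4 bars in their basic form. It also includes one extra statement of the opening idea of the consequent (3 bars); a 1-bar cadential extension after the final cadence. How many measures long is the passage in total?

12 measures

Basic parallel period: 4 + 4 = 8 bars.
8 (basic form) + 3 (extra statement) + 1 (cadential extension) = 12.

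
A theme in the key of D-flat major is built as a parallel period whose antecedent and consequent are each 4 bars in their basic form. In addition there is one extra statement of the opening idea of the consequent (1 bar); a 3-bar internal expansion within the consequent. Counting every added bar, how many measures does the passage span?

Basic parallel period: 4 + 4 = 8 bars.
8 (basic form) + 1 (extra statement) + 3 (internal expansion) = 12.

12 measures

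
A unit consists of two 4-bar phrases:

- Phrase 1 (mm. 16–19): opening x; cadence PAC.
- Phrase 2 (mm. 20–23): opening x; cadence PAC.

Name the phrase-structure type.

repeated phrase

Both phrases have the same opening (x) and the same cadence (perfect authentic cadence): the second is a restatement, not a consequent, so this is a repeated phrase rather than a period.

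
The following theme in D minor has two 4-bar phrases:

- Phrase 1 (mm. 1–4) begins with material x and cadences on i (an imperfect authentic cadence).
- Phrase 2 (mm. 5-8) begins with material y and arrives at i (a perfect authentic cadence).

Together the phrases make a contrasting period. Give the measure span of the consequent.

measures 5–8

The phrase ending with the weaker cadence (imperfect authentic cadence) is the antecedent; the one ending more conclusively (perfect authentic cadence) is the consequent. The consequent is measures 5–8.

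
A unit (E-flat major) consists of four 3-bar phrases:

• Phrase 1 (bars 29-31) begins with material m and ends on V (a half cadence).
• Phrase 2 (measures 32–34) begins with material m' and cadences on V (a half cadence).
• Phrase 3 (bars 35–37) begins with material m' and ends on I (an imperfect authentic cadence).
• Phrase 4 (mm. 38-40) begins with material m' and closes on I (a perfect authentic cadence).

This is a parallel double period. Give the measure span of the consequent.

measures 35–40

In a double period the first pair of phrases (ending half cadence) is the large antecedent and the second pair (ending perfect authentic cadence) is the large consequent; the consequent is measures 35–40.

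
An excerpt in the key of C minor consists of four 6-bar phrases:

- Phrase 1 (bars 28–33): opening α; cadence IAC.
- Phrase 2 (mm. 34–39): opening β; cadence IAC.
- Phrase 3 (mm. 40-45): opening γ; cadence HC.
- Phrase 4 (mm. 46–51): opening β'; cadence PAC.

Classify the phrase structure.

contrasting double period

Four phrases in two halves: the first half (mm. 28–39) ends with an imperfect authentic cadence, the second (measures 40-51) with a perfect authentic cadence — a large antecedent–consequent pair, i.e. a double period.
Phrase 3 begins with different material from phrase 1, making it contrasting.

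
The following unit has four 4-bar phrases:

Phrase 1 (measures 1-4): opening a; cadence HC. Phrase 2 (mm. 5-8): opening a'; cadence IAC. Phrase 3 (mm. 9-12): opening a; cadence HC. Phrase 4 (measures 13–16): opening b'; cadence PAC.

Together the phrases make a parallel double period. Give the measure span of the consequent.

measures 9–16

In a double period the first pair of phrases (ending imperfect authentic cadence) is the large antecedent and the second pair (ending perfect authentic cadence) is the large consequent; the consequent is measures 9–16.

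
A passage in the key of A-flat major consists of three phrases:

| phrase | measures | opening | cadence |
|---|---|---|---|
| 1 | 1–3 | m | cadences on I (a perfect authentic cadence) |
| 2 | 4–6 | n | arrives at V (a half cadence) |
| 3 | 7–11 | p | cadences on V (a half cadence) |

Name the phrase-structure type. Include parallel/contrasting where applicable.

phrase group

The final phrase closes with a half cadence, which is not stronger than the preceding half cadence; the 3 phrases lack an overall antecedent–consequent design and so form a phrase group.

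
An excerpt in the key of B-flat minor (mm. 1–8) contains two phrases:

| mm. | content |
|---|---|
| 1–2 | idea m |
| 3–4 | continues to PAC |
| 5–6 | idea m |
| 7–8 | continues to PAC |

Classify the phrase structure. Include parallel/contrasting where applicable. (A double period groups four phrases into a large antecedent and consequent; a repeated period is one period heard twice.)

repeated phrase

Both phrases have the same opening (m) and the same cadence (perfect authentic cadence): the second is a restatement, not a consequent, so this is a repeated phrase rather than a period.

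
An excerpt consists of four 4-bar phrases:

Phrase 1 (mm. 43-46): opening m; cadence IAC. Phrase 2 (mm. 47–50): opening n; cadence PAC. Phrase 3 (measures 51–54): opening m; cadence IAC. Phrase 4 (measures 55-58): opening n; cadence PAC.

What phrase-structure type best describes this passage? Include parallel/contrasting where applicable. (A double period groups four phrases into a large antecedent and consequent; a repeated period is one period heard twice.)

repeated period

The cadence pattern IAC–PAC–IAC–PAC is weak–strong twice, and phrases 3–4 restate phrases 1–2: a period heard twice, not a double period (which would end weakly at phrase 2).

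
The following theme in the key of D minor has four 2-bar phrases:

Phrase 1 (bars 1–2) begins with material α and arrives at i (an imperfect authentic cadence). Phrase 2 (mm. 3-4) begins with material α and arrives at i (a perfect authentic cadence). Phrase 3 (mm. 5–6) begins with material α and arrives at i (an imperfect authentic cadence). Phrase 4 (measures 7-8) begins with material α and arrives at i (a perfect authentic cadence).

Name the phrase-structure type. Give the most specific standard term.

repeated period

The cadence pattern IAC–PAC–IAC–PAC is weak–strong twice, and phrases 3–4 restate phrases 1–2: a period heard twice, not a double period (which would end weakly at phrase 2).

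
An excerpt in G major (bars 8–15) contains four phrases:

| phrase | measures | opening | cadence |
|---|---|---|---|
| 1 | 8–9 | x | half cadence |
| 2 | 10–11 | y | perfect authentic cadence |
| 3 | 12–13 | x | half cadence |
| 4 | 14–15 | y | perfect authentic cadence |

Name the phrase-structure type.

The cadence pattern HC–PAC–HC–PAC is weak–strong twice, and phrases 3–4 restate phrases 1–2: a period heard twice, not a double period (which would end weakly at phrase 2).

repeated period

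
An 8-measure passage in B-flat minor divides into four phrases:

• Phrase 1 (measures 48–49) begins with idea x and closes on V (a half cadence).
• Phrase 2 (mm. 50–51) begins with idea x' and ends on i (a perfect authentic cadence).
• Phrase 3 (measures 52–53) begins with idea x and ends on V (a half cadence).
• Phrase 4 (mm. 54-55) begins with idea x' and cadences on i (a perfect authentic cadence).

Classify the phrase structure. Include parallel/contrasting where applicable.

The cadence pattern HC–PAC–HC–PAC is weak–strong twice, and phrases 3–4 restate phrases 1–2: a period heard twice, not a double period (which would end weakly at phrase 2).

repeated period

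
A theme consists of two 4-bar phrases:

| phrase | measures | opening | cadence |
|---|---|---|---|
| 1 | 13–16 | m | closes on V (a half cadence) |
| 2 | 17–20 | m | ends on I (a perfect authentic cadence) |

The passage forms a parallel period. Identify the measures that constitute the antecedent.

measures 13–16

The antecedent is the phrase ending with the weaker cadence (half cadence, phrase 1) and the consequent the one ending more conclusively (perfect authentic cadence, phrase 2); the antecedent is mm. 13–16.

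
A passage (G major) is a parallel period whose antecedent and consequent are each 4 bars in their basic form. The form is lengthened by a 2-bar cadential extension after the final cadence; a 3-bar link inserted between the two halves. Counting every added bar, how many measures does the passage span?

Basic parallel period: 4 + 4 = 8 bars.
8 (basic form) + 2 (cadential extension) + 3 (link) = 13.

13 measures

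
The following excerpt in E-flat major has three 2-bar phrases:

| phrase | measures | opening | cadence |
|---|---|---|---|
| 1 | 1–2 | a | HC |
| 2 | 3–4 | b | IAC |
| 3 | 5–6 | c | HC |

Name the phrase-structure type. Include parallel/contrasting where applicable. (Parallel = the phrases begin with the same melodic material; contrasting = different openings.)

phrase group

The final phrase closes with a half cadence, which is not stronger than the preceding imperfect authentic cadence; the 3 phrases lack an overall antecedent–consequent design and so form a phrase group.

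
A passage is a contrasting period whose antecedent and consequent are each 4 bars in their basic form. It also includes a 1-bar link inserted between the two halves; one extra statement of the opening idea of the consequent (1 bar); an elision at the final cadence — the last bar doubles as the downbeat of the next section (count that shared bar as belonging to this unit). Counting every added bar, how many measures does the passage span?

10 measures

Basic contrasting period: 4 + 4 = 8 bars.
8 (basic form) + 1 (link) + 1 (extra statement) = 10.
The elision shares a bar with the next section but does not change this unit's count.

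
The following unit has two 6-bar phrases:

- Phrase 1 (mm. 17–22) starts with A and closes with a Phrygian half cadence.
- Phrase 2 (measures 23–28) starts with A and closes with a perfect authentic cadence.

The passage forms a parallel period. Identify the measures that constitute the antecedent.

The antecedent is the phrase ending with the weaker cadence (Phrygian half cadence, phrase 1) and the consequent the one ending more conclusively (perfect authentic cadence, phrase 2); the antecedent is mm. 17-22.

measures 17–22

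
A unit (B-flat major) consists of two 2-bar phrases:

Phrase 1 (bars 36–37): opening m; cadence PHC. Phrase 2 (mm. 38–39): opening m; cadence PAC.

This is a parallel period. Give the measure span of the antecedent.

The phrase ending with the weaker cadence (Phrygian half cadence) is the antecedent; the one ending more conclusively (perfect authentic cadence) is the consequent. The antecedent is measures 36–37.

measures 36–37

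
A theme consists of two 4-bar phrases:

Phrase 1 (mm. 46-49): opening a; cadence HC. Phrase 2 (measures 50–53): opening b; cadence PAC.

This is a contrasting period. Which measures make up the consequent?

measures 50–53

The phrase ending with the weaker cadence (half cadence) is the antecedent; the one ending more conclusively (perfect authentic cadence) is the consequent. The consequent is measures 50–53.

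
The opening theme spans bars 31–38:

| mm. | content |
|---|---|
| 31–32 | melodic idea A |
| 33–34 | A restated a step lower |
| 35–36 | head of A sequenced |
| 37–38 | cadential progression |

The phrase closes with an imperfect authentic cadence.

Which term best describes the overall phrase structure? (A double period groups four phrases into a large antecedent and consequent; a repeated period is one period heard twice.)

Basic idea (mm. 31-32) + its repetition (mm. 33–34) form the presentation; fragmentation and cadence (mm. 35–38) form the continuation — the 8-bar whole is a sentence.

sentence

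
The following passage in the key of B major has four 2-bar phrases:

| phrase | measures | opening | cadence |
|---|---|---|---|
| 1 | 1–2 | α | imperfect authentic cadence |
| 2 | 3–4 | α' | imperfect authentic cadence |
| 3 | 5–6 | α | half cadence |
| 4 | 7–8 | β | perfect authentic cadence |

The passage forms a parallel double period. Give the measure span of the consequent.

In a double period the first pair of phrases (ending imperfect authentic cadence) is the large antecedent and the second pair (ending perfect authentic cadence) is the large consequent; the consequent is measures 5–8.

measures 5–8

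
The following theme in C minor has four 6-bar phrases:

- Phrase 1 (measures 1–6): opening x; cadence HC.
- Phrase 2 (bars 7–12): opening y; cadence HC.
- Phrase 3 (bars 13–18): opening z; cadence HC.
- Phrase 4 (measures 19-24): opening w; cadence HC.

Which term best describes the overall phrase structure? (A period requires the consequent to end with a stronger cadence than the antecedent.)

phrase group

Phrase 4 ends with a half cadence, no stronger than phrase 2's half cadence, so the four phrases do not form a double period; nor do phrases 3–4 duplicate 1–2, so it is not a repeated period. With no phrase reaching a conclusive cadence, the passage is a phrase group.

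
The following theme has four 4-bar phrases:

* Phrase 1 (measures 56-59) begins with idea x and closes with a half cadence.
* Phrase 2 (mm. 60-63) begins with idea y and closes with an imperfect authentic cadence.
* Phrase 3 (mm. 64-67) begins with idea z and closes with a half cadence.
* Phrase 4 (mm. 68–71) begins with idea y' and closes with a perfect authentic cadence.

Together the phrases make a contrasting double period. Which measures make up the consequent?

In a double period the first pair of phrases (ending imperfect authentic cadence) is the large antecedent and the second pair (ending perfect authentic cadence) is the large consequent; the consequent is measures 64–71.

measures 64–71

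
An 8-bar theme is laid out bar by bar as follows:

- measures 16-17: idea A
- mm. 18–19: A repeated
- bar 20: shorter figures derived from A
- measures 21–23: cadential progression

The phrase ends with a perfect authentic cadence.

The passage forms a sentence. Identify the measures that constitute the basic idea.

The presentation of a sentence is the basic idea (bars 16-17) plus its repetition (bars 18-19); the basic idea is therefore mm. 16–17.

measures 16–17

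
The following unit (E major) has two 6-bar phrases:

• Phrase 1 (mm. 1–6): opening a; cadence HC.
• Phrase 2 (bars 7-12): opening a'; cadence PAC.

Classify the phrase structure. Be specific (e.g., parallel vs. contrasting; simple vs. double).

parallel period

Phrase 1 ends with a half cadence (weaker) and phrase 2 with a perfect authentic cadence (stronger): antecedent + consequent = a period.
The two phrases open with the same material (a / a'), so the period is parallel.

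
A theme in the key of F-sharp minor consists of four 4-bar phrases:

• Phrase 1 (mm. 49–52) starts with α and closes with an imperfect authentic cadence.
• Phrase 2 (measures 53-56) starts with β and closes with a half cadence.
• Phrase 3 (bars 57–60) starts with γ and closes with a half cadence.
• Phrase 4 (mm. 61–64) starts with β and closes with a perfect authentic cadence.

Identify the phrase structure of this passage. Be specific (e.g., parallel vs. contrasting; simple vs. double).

Four phrases in two halves: the first half (mm. 49-56) ends with a half cadence, the second (mm. 57-64) with a perfect authentic cadence — a large antecedent–consequent pair, i.e. a double period.
Phrase 3 begins with different material from phrase 1, making it contrasting.

contrasting double period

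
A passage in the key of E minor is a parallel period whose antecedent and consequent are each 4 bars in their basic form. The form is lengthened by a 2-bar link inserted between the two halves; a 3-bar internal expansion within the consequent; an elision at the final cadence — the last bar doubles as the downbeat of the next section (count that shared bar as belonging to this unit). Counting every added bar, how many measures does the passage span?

13 measures

Basic parallel period: 4 + 4 = 8 bars.
8 (basic form) + 2 (link) + 3 (internal expansion) = 13.
The elision shares a bar with the next section but does not change this unit's count.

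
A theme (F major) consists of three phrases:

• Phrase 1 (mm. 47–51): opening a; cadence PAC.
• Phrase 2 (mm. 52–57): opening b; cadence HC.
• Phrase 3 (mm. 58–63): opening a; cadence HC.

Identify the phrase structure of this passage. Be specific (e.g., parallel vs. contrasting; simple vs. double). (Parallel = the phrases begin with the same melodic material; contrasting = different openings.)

The final phrase closes with a half cadence, which is not stronger than the preceding half cadence; the 3 phrases lack an overall antecedent–consequent design and so form a phrase group.

phrase group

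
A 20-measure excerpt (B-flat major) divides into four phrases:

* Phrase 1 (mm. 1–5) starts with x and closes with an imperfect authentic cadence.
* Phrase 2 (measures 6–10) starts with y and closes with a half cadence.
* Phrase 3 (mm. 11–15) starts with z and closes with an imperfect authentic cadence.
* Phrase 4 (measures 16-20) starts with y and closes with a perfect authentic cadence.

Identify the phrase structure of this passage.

Four phrases in two halves: the first half (mm. 1-10) ends with a half cadence, the second (mm. 11-20) with a perfect authentic cadence — a large antecedent–consequent pair, i.e. a double period.
Phrase 3 begins with different material from phrase 1, making it contrasting.

contrasting double period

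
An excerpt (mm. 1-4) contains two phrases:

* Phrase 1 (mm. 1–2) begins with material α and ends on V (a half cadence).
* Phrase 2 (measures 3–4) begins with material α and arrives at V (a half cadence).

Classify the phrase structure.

repeated phrase

Both phrases have the same opening (α) and the same cadence (half cadence): the second is a restatement, not a consequent, so this is a repeated phrase rather than a period.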